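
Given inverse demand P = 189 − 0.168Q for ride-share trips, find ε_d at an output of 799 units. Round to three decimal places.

At Q = 799, P = 189 − 0.168(799) = 54.77.
dP/dQ = −0.168, so dQ/dP = 1/(−0.168) = -5.952.
ε = (dQ/dP)(P/Q) = (-5.952)(54.77/799).

-0.408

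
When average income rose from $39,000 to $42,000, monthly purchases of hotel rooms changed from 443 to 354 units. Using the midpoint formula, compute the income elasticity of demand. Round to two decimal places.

-3.02

ΔQ = -89, ΔI = 3000. Midpoints: Ī = 40,500, Q̄ = 398.5.
ε_I = (ΔQ/ΔI)(Ī/Q̄) = (-89/3000)(40500/398.5).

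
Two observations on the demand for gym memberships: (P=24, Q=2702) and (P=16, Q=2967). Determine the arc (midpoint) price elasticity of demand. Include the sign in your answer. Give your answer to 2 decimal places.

ΔQ = 2967 − 2702 = 265; ΔP = 16 − 24 = -8.
Midpoints: P̄ = 20.00, Q̄ = 2834.5.
ε = (ΔQ/ΔP)(P̄/Q̄) = (265/-8)(20.00/2834.5).

-0.23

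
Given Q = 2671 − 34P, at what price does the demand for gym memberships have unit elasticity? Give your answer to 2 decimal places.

39.28

For linear demand Q = a − bP, ε = −bP/(a − bP). |ε| = 1 when bP = a − bP, i.e. P = a/(2b).
P = 2671/(2·34) = 2671/68 = 39.2794.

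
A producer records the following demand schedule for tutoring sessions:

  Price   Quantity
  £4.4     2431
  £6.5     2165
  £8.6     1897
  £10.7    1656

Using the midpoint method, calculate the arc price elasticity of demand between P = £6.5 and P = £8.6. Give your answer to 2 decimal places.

-0.47

At P = 6.5, Q = 2165; at P = 8.6, Q = 1897.
ΔQ = -268, ΔP = 2.1. Midpoints: P̄ = 7.55, Q̄ = 2031.0.
ε = (ΔQ/ΔP)(P̄/Q̄) = (-268/2.1)(7.55/2031.0).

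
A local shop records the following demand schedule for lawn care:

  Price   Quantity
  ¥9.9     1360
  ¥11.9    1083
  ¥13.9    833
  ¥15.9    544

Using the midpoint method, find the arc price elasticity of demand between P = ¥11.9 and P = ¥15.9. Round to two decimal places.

At P = 11.9, Q = 1083; at P = 15.9, Q = 544.
ΔQ = -539, ΔP = 4.0. Midpoints: P̄ = 13.90, Q̄ = 813.5.
ε = (ΔQ/ΔP)(P̄/Q̄) = (-539/4.0)(13.90/813.5).

-2.30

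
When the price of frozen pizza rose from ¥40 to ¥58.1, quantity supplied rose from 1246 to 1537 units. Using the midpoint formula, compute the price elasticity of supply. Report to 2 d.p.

0.57

ΔQ = 1537 − 1246 = 291; ΔP = 58.1 − 40 = 18.1.
Midpoints: P̄ = 49.05, Q̄ = 1391.5.
ε_s = (ΔQ/ΔP)(P̄/Q̄) = (291/18.1)(49.05/1391.5).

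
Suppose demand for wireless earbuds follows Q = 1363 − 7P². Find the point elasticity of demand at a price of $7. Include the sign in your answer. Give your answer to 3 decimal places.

-0.673

At P = 7, Q = 1020.
dQ/dP = −14P = -98.
ε = (dQ/dP)(P/Q) = (-98)(7/1020).
|ε| < 1, so demand is inelastic at this price.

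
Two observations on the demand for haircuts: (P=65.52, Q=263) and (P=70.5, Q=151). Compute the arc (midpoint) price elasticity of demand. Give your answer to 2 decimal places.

ΔQ = 151 − 263 = -112; ΔP = 70.5 − 65.52 = 4.98.
Midpoints: P̄ = 68.01, Q̄ = 207.0.
ε = (ΔQ/ΔP)(P̄/Q̄) = (-112/4.98)(68.01/207.0).

-7.39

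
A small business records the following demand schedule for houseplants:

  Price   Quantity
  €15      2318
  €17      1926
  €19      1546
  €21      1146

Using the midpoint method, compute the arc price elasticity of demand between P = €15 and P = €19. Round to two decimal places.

At P = 15, Q = 2318; at P = 19, Q = 1546.
ΔQ = -772, ΔP = 4. Midpoints: P̄ = 17.00, Q̄ = 1932.0.
ε = (ΔQ/ΔP)(P̄/Q̄) = (-772/4)(17.00/1932.0).

-1.70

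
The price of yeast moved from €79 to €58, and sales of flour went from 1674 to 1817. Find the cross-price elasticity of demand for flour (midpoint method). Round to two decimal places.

-0.27

ΔQ_x = 1817 − 1674 = 143; ΔP_y = 58 − 79 = -21.
Midpoints: P̄_y = 68.50, Q̄_x = 1745.5.
ε_xy = (ΔQ_x/ΔP_y)(P̄_y/Q̄_x) = (143/-21)(68.50/1745.5).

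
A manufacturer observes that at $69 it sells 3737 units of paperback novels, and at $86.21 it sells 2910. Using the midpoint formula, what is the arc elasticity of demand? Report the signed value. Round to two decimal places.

-1.12

ΔQ = 2910 − 3737 = -827; ΔP = 86.21 − 69 = 17.21.
Midpoints: P̄ = 77.60, Q̄ = 3323.5.
ε = (ΔQ/ΔP)(P̄/Q̄) = (-827/17.21)(77.60/3323.5).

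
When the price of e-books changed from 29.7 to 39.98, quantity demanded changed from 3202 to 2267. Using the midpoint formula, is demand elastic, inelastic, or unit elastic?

Arc ε ≈ -1.159.
|ε| = 1.16 > 1.

elastic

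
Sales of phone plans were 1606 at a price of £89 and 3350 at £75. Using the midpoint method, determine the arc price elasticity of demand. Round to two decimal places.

ΔQ = 3350 − 1606 = 1744; ΔP = 75 − 89 = -14.
Midpoints: P̄ = 82.00, Q̄ = 2478.0.
ε = (ΔQ/ΔP)(P̄/Q̄) = (1744/-14)(82.00/2478.0).

-4.12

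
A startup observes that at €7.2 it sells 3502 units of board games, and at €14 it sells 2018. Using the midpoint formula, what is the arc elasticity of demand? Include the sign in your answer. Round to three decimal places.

ΔQ = 2018 − 3502 = -1484; ΔP = 14 − 7.2 = 6.8.
Midpoints: P̄ = 10.60, Q̄ = 2760.0.
ε = (ΔQ/ΔP)(P̄/Q̄) = (-1484/6.8)(10.60/2760.0).

-0.838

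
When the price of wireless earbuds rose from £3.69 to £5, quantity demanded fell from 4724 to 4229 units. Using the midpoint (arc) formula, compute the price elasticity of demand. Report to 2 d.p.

ΔQ = 4229 − 4724 = -495; ΔP = 5 − 3.69 = 1.31.
Midpoints: P̄ = 4.34, Q̄ = 4476.5.
ε = (ΔQ/ΔP)(P̄/Q̄) = (-495/1.31)(4.34/4476.5).

-0.37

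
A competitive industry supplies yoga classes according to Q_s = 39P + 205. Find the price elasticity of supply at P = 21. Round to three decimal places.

At P = 21, Q_s = 1024.
dQ_s/dP = 39.
ε_s = (dQ_s/dP)(P/Q_s) = (39)(21/1024).

0.800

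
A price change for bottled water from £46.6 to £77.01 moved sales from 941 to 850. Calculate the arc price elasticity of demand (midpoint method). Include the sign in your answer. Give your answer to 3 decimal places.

-0.207

ΔQ = 850 − 941 = -91; ΔP = 77.01 − 46.6 = 30.41.
Midpoints: P̄ = 61.81, Q̄ = 895.5.
ε = (ΔQ/ΔP)(P̄/Q̄) = (-91/30.41)(61.81/895.5).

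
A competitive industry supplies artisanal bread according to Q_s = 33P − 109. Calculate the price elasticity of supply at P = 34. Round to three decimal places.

1.108

At P = 34, Q_s = 1013.
dQ_s/dP = 33.
ε_s = (dQ_s/dP)(P/Q_s) = (33)(34/1013).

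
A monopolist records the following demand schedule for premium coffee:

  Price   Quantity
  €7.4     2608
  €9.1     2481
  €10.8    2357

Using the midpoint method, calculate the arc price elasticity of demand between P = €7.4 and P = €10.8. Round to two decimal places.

At P = 7.4, Q = 2608; at P = 10.8, Q = 2357.
ΔQ = -251, ΔP = 3.4. Midpoints: P̄ = 9.10, Q̄ = 2482.5.
ε = (ΔQ/ΔP)(P̄/Q̄) = (-251/3.4)(9.10/2482.5).

-0.27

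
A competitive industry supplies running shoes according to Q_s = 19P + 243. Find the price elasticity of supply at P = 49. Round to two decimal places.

At P = 49, Q_s = 1174.
dQ_s/dP = 19.
ε_s = (dQ_s/dP)(P/Q_s) = (19)(49/1174).

0.79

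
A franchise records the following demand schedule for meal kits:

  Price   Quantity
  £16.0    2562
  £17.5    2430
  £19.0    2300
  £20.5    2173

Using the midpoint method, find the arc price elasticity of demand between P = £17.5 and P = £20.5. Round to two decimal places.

At P = 17.5, Q = 2430; at P = 20.5, Q = 2173.
ΔQ = -257, ΔP = 3.0. Midpoints: P̄ = 19.00, Q̄ = 2301.5.
ε = (ΔQ/ΔP)(P̄/Q̄) = (-257/3.0)(19.00/2301.5).

-0.71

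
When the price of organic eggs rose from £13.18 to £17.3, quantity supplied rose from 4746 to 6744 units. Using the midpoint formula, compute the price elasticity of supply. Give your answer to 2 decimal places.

1.29

ΔQ = 6744 − 4746 = 1998; ΔP = 17.3 − 13.18 = 4.12.
Midpoints: P̄ = 15.24, Q̄ = 5745.0.
ε_s = (ΔQ/ΔP)(P̄/Q̄) = (1998/4.12)(15.24/5745.0).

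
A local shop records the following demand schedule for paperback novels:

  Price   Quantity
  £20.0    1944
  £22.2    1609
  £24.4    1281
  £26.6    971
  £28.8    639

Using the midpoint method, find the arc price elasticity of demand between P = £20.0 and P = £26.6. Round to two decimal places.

At P = 20.0, Q = 1944; at P = 26.6, Q = 971.
ΔQ = -973, ΔP = 6.6. Midpoints: P̄ = 23.30, Q̄ = 1457.5.
ε = (ΔQ/ΔP)(P̄/Q̄) = (-973/6.6)(23.30/1457.5).

-2.36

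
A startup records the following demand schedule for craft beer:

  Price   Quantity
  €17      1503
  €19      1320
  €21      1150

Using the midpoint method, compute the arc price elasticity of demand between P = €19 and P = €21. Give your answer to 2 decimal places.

At P = 19, Q = 1320; at P = 21, Q = 1150.
ΔQ = -170, ΔP = 2. Midpoints: P̄ = 20.00, Q̄ = 1235.0.
ε = (ΔQ/ΔP)(P̄/Q̄) = (-170/2)(20.00/1235.0).

-1.38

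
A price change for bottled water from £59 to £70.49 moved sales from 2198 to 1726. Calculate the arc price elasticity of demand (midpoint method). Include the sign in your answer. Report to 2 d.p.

-1.36

ΔQ = 1726 − 2198 = -472; ΔP = 70.49 − 59 = 11.49.
Midpoints: P̄ = 64.75, Q̄ = 1962.0.
ε = (ΔQ/ΔP)(P̄/Q̄) = (-472/11.49)(64.75/1962.0).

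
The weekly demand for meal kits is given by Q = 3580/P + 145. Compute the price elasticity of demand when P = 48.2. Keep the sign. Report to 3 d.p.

-0.339

At P = 48.2, Q = 219.274.
dQ/dP = −3580/P² = -1.541.
ε = (dQ/dP)(P/Q) = (-1.541)(48.2/219.274).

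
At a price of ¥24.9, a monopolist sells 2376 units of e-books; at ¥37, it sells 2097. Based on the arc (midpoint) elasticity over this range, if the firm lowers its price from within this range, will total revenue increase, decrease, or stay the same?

Arc ε = (-279/12.1)(30.95/2236.5) ≈ -0.319.
|ε| = 0.32 < 1, so demand is inelastic. A price cut therefore reduces total revenue.

decrease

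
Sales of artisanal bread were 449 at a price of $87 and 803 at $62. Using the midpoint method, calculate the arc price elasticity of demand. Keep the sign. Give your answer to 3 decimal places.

-1.685

ΔQ = 803 − 449 = 354; ΔP = 62 − 87 = -25.
Midpoints: P̄ = 74.50, Q̄ = 626.0.
ε = (ΔQ/ΔP)(P̄/Q̄) = (354/-25)(74.50/626.0).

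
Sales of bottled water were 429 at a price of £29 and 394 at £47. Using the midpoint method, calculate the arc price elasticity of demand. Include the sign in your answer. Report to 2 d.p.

ΔQ = 394 − 429 = -35; ΔP = 47 − 29 = 18.
Midpoints: P̄ = 38.00, Q̄ = 411.5.
ε = (ΔQ/ΔP)(P̄/Q̄) = (-35/18)(38.00/411.5).

-0.18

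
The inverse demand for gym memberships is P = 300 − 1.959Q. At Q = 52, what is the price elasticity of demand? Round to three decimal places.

At Q = 52, P = 300 − 1.959(52) = 198.13.
dP/dQ = −1.959, so dQ/dP = 1/(−1.959) = -0.510.
ε = (dQ/dP)(P/Q) = (-0.510)(198.13/52).

-1.945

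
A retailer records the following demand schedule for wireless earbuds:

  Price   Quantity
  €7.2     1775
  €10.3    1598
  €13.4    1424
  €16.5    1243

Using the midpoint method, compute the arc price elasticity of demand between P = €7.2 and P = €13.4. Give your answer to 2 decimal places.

-0.36

At P = 7.2, Q = 1775; at P = 13.4, Q = 1424.
ΔQ = -351, ΔP = 6.2. Midpoints: P̄ = 10.30, Q̄ = 1599.5.
ε = (ΔQ/ΔP)(P̄/Q̄) = (-351/6.2)(10.30/1599.5).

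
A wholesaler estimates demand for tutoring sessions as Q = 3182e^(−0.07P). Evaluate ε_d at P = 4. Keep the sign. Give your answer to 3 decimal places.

-0.280

At P = 4, Q = 2404.904.
dQ/dP = −0.07·3182e^(−0.07P) = −0.07Q = -168.343.
ε = (dQ/dP)(P/Q) = (-168.343)(4/2404.904).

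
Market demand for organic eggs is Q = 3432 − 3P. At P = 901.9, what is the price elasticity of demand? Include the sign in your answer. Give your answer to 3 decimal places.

-3.725

At P = 901.9, Q = 726.300.
dQ/dP = −3.
ε = (dQ/dP)(P/Q) = (-3)(901.9/726.300).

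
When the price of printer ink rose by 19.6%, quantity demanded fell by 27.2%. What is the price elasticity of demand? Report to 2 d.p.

-1.39

ε = %ΔQ / %ΔP = (-27.2)/(19.6) = -1.388.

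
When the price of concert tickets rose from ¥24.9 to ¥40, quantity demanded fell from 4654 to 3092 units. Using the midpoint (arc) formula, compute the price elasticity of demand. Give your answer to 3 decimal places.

-0.867

ΔQ = 3092 − 4654 = -1562; ΔP = 40 − 24.9 = 15.1.
Midpoints: P̄ = 32.45, Q̄ = 3873.0.
ε = (ΔQ/ΔP)(P̄/Q̄) = (-1562/15.1)(32.45/3873.0).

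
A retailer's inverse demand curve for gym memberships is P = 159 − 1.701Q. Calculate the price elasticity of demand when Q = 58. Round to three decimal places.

-0.612

At Q = 58, P = 159 − 1.701(58) = 60.34.
dP/dQ = −1.701, so dQ/dP = 1/(−1.701) = -0.588.
ε = (dQ/dP)(P/Q) = (-0.588)(60.34/58).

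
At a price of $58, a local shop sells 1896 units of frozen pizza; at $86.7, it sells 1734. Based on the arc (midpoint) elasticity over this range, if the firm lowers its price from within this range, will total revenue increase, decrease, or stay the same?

decrease

Arc ε = (-162/28.7)(72.35/1815.0) ≈ -0.225.
|ε| = 0.23 < 1, so demand is inelastic. A price cut therefore reduces total revenue.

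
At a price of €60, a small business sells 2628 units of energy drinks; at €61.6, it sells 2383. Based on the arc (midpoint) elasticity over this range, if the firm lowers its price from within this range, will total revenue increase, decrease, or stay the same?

Arc ε = (-245/1.6)(60.80/2505.5) ≈ -3.716.
|ε| = 3.72 > 1, so demand is elastic. A price cut therefore raises total revenue.

increase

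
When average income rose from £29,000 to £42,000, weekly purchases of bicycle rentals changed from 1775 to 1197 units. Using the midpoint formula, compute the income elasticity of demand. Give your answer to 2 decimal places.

ΔQ = -578, ΔI = 13000. Midpoints: Ī = 35,500, Q̄ = 1486.0.
ε_I = (ΔQ/ΔI)(Ī/Q̄) = (-578/13000)(35500/1486.0).

-1.06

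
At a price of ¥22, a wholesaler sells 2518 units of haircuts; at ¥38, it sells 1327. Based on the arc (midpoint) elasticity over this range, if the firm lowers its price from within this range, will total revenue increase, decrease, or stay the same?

Arc ε = (-1191/16)(30.00/1922.5) ≈ -1.162.
|ε| = 1.16 > 1, so demand is elastic. A price cut therefore raises total revenue.

increase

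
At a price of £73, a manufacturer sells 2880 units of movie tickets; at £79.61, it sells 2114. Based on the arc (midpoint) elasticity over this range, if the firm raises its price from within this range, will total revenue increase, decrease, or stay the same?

decrease

Arc ε = (-766/6.61)(76.31/2497.0) ≈ -3.541.
|ε| = 3.54 > 1, so demand is elastic. A price rise therefore reduces total revenue.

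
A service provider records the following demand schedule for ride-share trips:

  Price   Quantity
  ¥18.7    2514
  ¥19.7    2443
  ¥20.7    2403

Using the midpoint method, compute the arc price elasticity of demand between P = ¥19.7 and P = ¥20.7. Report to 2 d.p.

-0.33

At P = 19.7, Q = 2443; at P = 20.7, Q = 2403.
ΔQ = -40, ΔP = 1.0. Midpoints: P̄ = 20.20, Q̄ = 2423.0.
ε = (ΔQ/ΔP)(P̄/Q̄) = (-40/1.0)(20.20/2423.0).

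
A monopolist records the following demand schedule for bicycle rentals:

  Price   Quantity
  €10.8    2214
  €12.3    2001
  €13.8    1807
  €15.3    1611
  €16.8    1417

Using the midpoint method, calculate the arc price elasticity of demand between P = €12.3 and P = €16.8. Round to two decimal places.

At P = 12.3, Q = 2001; at P = 16.8, Q = 1417.
ΔQ = -584, ΔP = 4.5. Midpoints: P̄ = 14.55, Q̄ = 1709.0.
ε = (ΔQ/ΔP)(P̄/Q̄) = (-584/4.5)(14.55/1709.0).

-1.10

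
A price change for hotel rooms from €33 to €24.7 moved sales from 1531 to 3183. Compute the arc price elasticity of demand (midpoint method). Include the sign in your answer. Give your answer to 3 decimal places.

ΔQ = 3183 − 1531 = 1652; ΔP = 24.7 − 33 = -8.3.
Midpoints: P̄ = 28.85, Q̄ = 2357.0.
ε = (ΔQ/ΔP)(P̄/Q̄) = (1652/-8.3)(28.85/2357.0).

-2.436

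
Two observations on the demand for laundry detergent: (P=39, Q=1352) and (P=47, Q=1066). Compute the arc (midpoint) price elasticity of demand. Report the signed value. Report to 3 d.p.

ΔQ = 1066 − 1352 = -286; ΔP = 47 − 39 = 8.
Midpoints: P̄ = 43.00, Q̄ = 1209.0.
ε = (ΔQ/ΔP)(P̄/Q̄) = (-286/8)(43.00/1209.0).

-1.272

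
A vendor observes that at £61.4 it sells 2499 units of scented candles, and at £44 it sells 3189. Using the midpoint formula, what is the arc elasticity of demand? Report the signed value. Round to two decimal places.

-0.73

ΔQ = 3189 − 2499 = 690; ΔP = 44 − 61.4 = -17.4.
Midpoints: P̄ = 52.70, Q̄ = 2844.0.
ε = (ΔQ/ΔP)(P̄/Q̄) = (690/-17.4)(52.70/2844.0).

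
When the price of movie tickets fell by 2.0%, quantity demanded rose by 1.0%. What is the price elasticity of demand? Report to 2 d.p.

-0.50

ε = %ΔQ / %ΔP = (1.0)/(-2.0) = -0.500.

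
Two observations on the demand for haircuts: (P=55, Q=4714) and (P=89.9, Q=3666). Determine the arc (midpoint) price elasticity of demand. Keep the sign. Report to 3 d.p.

ΔQ = 3666 − 4714 = -1048; ΔP = 89.9 − 55 = 34.9.
Midpoints: P̄ = 72.45, Q̄ = 4190.0.
ε = (ΔQ/ΔP)(P̄/Q̄) = (-1048/34.9)(72.45/4190.0).

-0.519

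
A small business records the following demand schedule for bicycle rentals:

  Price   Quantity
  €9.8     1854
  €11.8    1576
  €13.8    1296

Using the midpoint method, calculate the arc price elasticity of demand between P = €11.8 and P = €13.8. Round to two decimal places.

At P = 11.8, Q = 1576; at P = 13.8, Q = 1296.
ΔQ = -280, ΔP = 2.0. Midpoints: P̄ = 12.80, Q̄ = 1436.0.
ε = (ΔQ/ΔP)(P̄/Q̄) = (-280/2.0)(12.80/1436.0).

-1.25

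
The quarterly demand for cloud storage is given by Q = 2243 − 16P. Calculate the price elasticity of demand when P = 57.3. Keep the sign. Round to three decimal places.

At P = 57.3, Q = 1326.200.
dQ/dP = −16.
ε = (dQ/dP)(P/Q) = (-16)(57.3/1326.200).

-0.691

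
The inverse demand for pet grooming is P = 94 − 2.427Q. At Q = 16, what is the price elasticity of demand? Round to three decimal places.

-1.421

At Q = 16, P = 94 − 2.427(16) = 55.17.
dP/dQ = −2.427, so dQ/dP = 1/(−2.427) = -0.412.
ε = (dQ/dP)(P/Q) = (-0.412)(55.17/16).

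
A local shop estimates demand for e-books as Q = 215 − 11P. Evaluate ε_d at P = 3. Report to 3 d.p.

At P = 3, Q = 182.
dQ/dP = −11.
ε = (dQ/dP)(P/Q) = (-11)(3/182).
|ε| < 1, so demand is inelastic at this price.

-0.181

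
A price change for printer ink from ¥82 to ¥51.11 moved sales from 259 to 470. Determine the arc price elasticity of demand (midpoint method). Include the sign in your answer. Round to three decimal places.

-1.247

ΔQ = 470 − 259 = 211; ΔP = 51.11 − 82 = -30.89.
Midpoints: P̄ = 66.56, Q̄ = 364.5.
ε = (ΔQ/ΔP)(P̄/Q̄) = (211/-30.89)(66.56/364.5).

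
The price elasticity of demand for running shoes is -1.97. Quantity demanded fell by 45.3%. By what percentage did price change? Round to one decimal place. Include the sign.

%ΔP ≈ %ΔQ / ε = (-45.3%)/(-1.97) = 22.99%.

23.0%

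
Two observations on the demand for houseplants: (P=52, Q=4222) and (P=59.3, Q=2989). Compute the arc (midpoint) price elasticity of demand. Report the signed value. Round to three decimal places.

ΔQ = 2989 − 4222 = -1233; ΔP = 59.3 − 52 = 7.3.
Midpoints: P̄ = 55.65, Q̄ = 3605.5.
ε = (ΔQ/ΔP)(P̄/Q̄) = (-1233/7.3)(55.65/3605.5).

-2.607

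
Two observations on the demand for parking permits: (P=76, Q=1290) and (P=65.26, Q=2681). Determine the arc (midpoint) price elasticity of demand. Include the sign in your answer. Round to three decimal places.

-4.607

ΔQ = 2681 − 1290 = 1391; ΔP = 65.26 − 76 = -10.74.
Midpoints: P̄ = 70.63, Q̄ = 1985.5.
ε = (ΔQ/ΔP)(P̄/Q̄) = (1391/-10.74)(70.63/1985.5).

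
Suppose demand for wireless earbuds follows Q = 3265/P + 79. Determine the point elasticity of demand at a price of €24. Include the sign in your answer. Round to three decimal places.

-0.633

At P = 24, Q = 215.042.
dQ/dP = −3265/P² = -5.668.
ε = (dQ/dP)(P/Q) = (-5.668)(24/215.042).
|ε| < 1, so demand is inelastic at this price.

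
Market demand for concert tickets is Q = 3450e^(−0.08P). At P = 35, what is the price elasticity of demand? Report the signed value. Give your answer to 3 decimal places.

-2.800

At P = 35, Q = 209.795.
dQ/dP = −0.08·3450e^(−0.08P) = −0.08Q = -16.784.
ε = (dQ/dP)(P/Q) = (-16.784)(35/209.795).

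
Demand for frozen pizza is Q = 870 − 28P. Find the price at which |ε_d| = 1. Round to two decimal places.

15.54

For linear demand Q = a − bP, ε = −bP/(a − bP). |ε| = 1 when bP = a − bP, i.e. P = a/(2b).
P = 870/(2·28) = 870/56 = 15.5357.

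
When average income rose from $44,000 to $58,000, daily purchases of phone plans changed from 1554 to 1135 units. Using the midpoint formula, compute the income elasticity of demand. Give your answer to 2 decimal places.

-1.14

ΔQ = -419, ΔI = 14000. Midpoints: Ī = 51,000, Q̄ = 1344.5.
ε_I = (ΔQ/ΔI)(Ī/Q̄) = (-419/14000)(51000/1344.5).
ε_I < 0, so the good is inferior.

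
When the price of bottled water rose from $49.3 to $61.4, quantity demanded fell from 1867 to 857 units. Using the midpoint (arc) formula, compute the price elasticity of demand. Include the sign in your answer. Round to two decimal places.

-3.39

ΔQ = 857 − 1867 = -1010; ΔP = 61.4 − 49.3 = 12.1.
Midpoints: P̄ = 55.35, Q̄ = 1362.0.
ε = (ΔQ/ΔP)(P̄/Q̄) = (-1010/12.1)(55.35/1362.0).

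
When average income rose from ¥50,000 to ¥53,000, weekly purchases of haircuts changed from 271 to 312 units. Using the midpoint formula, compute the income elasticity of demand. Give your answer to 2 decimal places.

ΔQ = 41, ΔI = 3000. Midpoints: Ī = 51,500, Q̄ = 291.5.
ε_I = (ΔQ/ΔI)(Ī/Q̄) = (41/3000)(51500/291.5).

2.41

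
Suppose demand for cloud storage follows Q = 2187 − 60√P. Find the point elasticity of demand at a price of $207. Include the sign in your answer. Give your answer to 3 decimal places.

At P = 207, Q = 1323.750.
dQ/dP = −60/(2√P) = -2.085.
ε = (dQ/dP)(P/Q) = (-2.085)(207/1323.750).
|ε| < 1, so demand is inelastic at this price.

-0.326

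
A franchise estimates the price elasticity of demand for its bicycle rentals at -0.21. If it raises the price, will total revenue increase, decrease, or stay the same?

increase

|ε| = 0.21 < 1, so demand is inelastic. A price rise therefore raises total revenue.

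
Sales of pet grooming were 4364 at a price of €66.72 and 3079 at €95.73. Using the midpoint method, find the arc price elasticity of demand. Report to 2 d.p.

-0.97

ΔQ = 3079 − 4364 = -1285; ΔP = 95.73 − 66.72 = 29.01.
Midpoints: P̄ = 81.22, Q̄ = 3721.5.
ε = (ΔQ/ΔP)(P̄/Q̄) = (-1285/29.01)(81.22/3721.5).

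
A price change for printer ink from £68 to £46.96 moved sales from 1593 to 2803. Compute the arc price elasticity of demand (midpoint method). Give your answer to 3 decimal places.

-1.504

ΔQ = 2803 − 1593 = 1210; ΔP = 46.96 − 68 = -21.04.
Midpoints: P̄ = 57.48, Q̄ = 2198.0.
ε = (ΔQ/ΔP)(P̄/Q̄) = (1210/-21.04)(57.48/2198.0).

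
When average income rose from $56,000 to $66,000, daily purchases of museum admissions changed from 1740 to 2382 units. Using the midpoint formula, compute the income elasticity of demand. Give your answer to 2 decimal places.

ΔQ = 642, ΔI = 10000. Midpoints: Ī = 61,000, Q̄ = 2061.0.
ε_I = (ΔQ/ΔI)(Ī/Q̄) = (642/10000)(61000/2061.0).

1.90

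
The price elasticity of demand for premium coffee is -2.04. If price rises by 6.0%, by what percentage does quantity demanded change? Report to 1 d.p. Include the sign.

-12.2%

%ΔQ ≈ ε × %ΔP = (-2.04)(6.0%) = -12.24%.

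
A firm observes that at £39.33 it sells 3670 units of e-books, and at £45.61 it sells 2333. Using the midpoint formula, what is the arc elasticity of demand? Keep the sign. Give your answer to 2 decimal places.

-3.01

ΔQ = 2333 − 3670 = -1337; ΔP = 45.61 − 39.33 = 6.28.
Midpoints: P̄ = 42.47, Q̄ = 3001.5.
ε = (ΔQ/ΔP)(P̄/Q̄) = (-1337/6.28)(42.47/3001.5).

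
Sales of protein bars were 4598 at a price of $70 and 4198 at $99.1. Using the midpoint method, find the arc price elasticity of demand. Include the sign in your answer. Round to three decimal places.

-0.264

ΔQ = 4198 − 4598 = -400; ΔP = 99.1 − 70 = 29.1.
Midpoints: P̄ = 84.55, Q̄ = 4398.0.
ε = (ΔQ/ΔP)(P̄/Q̄) = (-400/29.1)(84.55/4398.0).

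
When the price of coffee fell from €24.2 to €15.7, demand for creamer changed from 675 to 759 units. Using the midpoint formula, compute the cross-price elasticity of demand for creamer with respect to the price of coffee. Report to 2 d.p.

-0.27

ΔQ_x = 759 − 675 = 84; ΔP_y = 15.7 − 24.2 = -8.5.
Midpoints: P̄_y = 19.95, Q̄_x = 717.0.
ε_xy = (ΔQ_x/ΔP_y)(P̄_y/Q̄_x) = (84/-8.5)(19.95/717.0).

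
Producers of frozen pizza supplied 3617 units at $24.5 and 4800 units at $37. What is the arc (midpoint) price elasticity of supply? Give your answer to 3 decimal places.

0.692

ΔQ = 4800 − 3617 = 1183; ΔP = 37 − 24.5 = 12.5.
Midpoints: P̄ = 30.75, Q̄ = 4208.5.
ε_s = (ΔQ/ΔP)(P̄/Q̄) = (1183/12.5)(30.75/4208.5).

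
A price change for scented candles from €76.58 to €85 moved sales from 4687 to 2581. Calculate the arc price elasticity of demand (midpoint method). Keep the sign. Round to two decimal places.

-5.56

ΔQ = 2581 − 4687 = -2106; ΔP = 85 − 76.58 = 8.42.
Midpoints: P̄ = 80.79, Q̄ = 3634.0.
ε = (ΔQ/ΔP)(P̄/Q̄) = (-2106/8.42)(80.79/3634.0).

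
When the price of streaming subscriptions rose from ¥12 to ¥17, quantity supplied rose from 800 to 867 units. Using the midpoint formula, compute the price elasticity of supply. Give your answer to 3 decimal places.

0.233

ΔQ = 867 − 800 = 67; ΔP = 17 − 12 = 5.
Midpoints: P̄ = 14.50, Q̄ = 833.5.
ε_s = (ΔQ/ΔP)(P̄/Q̄) = (67/5)(14.50/833.5).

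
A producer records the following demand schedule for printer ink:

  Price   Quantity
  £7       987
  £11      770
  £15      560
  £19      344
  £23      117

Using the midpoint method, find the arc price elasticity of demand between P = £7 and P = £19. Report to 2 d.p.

-1.05

At P = 7, Q = 987; at P = 19, Q = 344.
ΔQ = -643, ΔP = 12. Midpoints: P̄ = 13.00, Q̄ = 665.5.
ε = (ΔQ/ΔP)(P̄/Q̄) = (-643/12)(13.00/665.5).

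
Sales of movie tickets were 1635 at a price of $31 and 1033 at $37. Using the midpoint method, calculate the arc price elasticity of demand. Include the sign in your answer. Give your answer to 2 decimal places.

ΔQ = 1033 − 1635 = -602; ΔP = 37 − 31 = 6.
Midpoints: P̄ = 34.00, Q̄ = 1334.0.
ε = (ΔQ/ΔP)(P̄/Q̄) = (-602/6)(34.00/1334.0).

-2.56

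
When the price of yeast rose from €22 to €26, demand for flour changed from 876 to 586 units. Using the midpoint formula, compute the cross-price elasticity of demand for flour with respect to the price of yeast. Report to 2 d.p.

ΔQ_x = 586 − 876 = -290; ΔP_y = 26 − 22 = 4.
Midpoints: P̄_y = 24.00, Q̄_x = 731.0.
ε_xy = (ΔQ_x/ΔP_y)(P̄_y/Q̄_x) = (-290/4)(24.00/731.0).
ε_xy < 0, so the goods are complements.

-2.38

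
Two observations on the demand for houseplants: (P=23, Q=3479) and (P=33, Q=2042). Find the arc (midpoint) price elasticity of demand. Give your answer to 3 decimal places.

ΔQ = 2042 − 3479 = -1437; ΔP = 33 − 23 = 10.
Midpoints: P̄ = 28.00, Q̄ = 2760.5.
ε = (ΔQ/ΔP)(P̄/Q̄) = (-1437/10)(28.00/2760.5).

-1.458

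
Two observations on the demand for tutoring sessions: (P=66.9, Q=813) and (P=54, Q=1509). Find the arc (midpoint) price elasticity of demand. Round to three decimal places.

ΔQ = 1509 − 813 = 696; ΔP = 54 − 66.9 = -12.9.
Midpoints: P̄ = 60.45, Q̄ = 1161.0.
ε = (ΔQ/ΔP)(P̄/Q̄) = (696/-12.9)(60.45/1161.0).

-2.809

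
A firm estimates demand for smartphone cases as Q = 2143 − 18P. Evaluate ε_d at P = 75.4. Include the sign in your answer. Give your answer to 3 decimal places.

-1.727

At P = 75.4, Q = 785.800.
dQ/dP = −18.
ε = (dQ/dP)(P/Q) = (-18)(75.4/785.800).
|ε| > 1, so demand is elastic at this price.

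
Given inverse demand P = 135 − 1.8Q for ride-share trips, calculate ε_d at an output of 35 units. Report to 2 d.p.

At Q = 35, P = 135 − 1.8(35) = 72.00.
dP/dQ = −1.8, so dQ/dP = 1/(−1.8) = -0.556.
ε = (dQ/dP)(P/Q) = (-0.556)(72.00/35).

-1.14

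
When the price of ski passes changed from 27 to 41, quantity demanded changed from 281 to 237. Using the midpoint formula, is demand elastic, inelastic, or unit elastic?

inelastic

Arc ε ≈ -0.413.
|ε| = 0.41 < 1.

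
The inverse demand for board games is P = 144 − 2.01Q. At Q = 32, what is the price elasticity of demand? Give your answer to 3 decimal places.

-1.239

At Q = 32, P = 144 − 2.01(32) = 79.68.
dP/dQ = −2.01, so dQ/dP = 1/(−2.01) = -0.498.
ε = (dQ/dP)(P/Q) = (-0.498)(79.68/32).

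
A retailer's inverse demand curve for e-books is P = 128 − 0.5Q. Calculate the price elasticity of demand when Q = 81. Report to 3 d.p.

At Q = 81, P = 128 − 0.5(81) = 87.50.
dP/dQ = −0.5, so dQ/dP = 1/(−0.5) = -2.000.
ε = (dQ/dP)(P/Q) = (-2.000)(87.50/81).

-2.160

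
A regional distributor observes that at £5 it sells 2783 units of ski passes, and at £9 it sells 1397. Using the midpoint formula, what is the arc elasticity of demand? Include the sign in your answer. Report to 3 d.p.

-1.161

ΔQ = 1397 − 2783 = -1386; ΔP = 9 − 5 = 4.
Midpoints: P̄ = 7.00, Q̄ = 2090.0.
ε = (ΔQ/ΔP)(P̄/Q̄) = (-1386/4)(7.00/2090.0).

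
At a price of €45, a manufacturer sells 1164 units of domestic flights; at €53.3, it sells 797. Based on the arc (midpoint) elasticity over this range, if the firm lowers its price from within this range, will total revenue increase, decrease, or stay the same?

increase

Arc ε = (-367/8.3)(49.15/980.5) ≈ -2.216.
|ε| = 2.22 > 1, so demand is elastic. A price cut therefore raises total revenue.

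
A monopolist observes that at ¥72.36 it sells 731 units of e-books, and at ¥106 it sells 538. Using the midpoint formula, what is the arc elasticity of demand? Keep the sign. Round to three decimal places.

-0.806

ΔQ = 538 − 731 = -193; ΔP = 106 − 72.36 = 33.64.
Midpoints: P̄ = 89.18, Q̄ = 634.5.
ε = (ΔQ/ΔP)(P̄/Q̄) = (-193/33.64)(89.18/634.5).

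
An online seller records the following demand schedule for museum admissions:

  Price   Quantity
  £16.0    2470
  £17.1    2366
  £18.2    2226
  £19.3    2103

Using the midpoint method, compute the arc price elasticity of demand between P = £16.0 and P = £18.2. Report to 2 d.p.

At P = 16.0, Q = 2470; at P = 18.2, Q = 2226.
ΔQ = -244, ΔP = 2.2. Midpoints: P̄ = 17.10, Q̄ = 2348.0.
ε = (ΔQ/ΔP)(P̄/Q̄) = (-244/2.2)(17.10/2348.0).

-0.81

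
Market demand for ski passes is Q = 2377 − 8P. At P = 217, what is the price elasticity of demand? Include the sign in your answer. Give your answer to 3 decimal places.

-2.708

At P = 217, Q = 641.
dQ/dP = −8.
ε = (dQ/dP)(P/Q) = (-8)(217/641).
|ε| > 1, so demand is elastic at this price.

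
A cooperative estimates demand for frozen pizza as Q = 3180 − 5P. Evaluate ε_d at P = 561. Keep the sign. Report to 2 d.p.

At P = 561, Q = 375.
dQ/dP = −5.
ε = (dQ/dP)(P/Q) = (-5)(561/375).

-7.48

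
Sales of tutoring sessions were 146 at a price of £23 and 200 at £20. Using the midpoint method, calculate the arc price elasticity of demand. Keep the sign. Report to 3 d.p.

ΔQ = 200 − 146 = 54; ΔP = 20 − 23 = -3.
Midpoints: P̄ = 21.50, Q̄ = 173.0.
ε = (ΔQ/ΔP)(P̄/Q̄) = (54/-3)(21.50/173.0).

-2.237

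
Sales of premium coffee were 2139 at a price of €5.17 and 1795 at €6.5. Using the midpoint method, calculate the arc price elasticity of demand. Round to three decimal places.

ΔQ = 1795 − 2139 = -344; ΔP = 6.5 − 5.17 = 1.33.
Midpoints: P̄ = 5.83, Q̄ = 1967.0.
ε = (ΔQ/ΔP)(P̄/Q̄) = (-344/1.33)(5.83/1967.0).

-0.767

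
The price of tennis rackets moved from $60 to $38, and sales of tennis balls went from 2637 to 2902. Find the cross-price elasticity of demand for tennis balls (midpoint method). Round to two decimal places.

ΔQ_x = 2902 − 2637 = 265; ΔP_y = 38 − 60 = -22.
Midpoints: P̄_y = 49.00, Q̄_x = 2769.5.
ε_xy = (ΔQ_x/ΔP_y)(P̄_y/Q̄_x) = (265/-22)(49.00/2769.5).

-0.21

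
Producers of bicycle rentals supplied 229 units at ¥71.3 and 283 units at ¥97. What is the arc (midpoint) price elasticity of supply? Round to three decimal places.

ΔQ = 283 − 229 = 54; ΔP = 97 − 71.3 = 25.7.
Midpoints: P̄ = 84.15, Q̄ = 256.0.
ε_s = (ΔQ/ΔP)(P̄/Q̄) = (54/25.7)(84.15/256.0).

0.691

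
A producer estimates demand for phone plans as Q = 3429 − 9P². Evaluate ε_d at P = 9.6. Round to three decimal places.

At P = 9.6, Q = 2599.560.
dQ/dP = −18P = -172.800.
ε = (dQ/dP)(P/Q) = (-172.800)(9.6/2599.560).
|ε| < 1, so demand is inelastic at this price.

-0.638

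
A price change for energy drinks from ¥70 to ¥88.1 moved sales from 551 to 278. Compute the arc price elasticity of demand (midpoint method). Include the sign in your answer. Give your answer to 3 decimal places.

-2.876

ΔQ = 278 − 551 = -273; ΔP = 88.1 − 70 = 18.1.
Midpoints: P̄ = 79.05, Q̄ = 414.5.
ε = (ΔQ/ΔP)(P̄/Q̄) = (-273/18.1)(79.05/414.5).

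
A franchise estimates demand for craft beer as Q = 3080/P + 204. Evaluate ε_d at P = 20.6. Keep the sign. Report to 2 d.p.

At P = 20.6, Q = 353.515.
dQ/dP = −3080/P² = -7.258.
ε = (dQ/dP)(P/Q) = (-7.258)(20.6/353.515).

-0.42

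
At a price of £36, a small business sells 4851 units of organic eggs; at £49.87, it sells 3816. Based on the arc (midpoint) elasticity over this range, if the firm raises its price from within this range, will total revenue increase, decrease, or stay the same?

increase

Arc ε = (-1035/13.87)(42.94/4333.5) ≈ -0.739.
|ε| = 0.74 < 1, so demand is inelastic. A price rise therefore raises total revenue.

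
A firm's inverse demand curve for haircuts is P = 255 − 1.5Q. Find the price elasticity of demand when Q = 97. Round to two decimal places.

At Q = 97, P = 255 − 1.5(97) = 109.50.
dP/dQ = −1.5, so dQ/dP = 1/(−1.5) = -0.667.
ε = (dQ/dP)(P/Q) = (-0.667)(109.50/97).

-0.75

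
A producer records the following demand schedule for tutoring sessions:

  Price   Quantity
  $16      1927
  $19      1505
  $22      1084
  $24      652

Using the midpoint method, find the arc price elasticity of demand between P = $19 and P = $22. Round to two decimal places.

-2.22

At P = 19, Q = 1505; at P = 22, Q = 1084.
ΔQ = -421, ΔP = 3. Midpoints: P̄ = 20.50, Q̄ = 1294.5.
ε = (ΔQ/ΔP)(P̄/Q̄) = (-421/3)(20.50/1294.5).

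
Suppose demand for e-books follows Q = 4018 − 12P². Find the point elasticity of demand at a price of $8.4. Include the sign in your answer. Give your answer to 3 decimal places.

At P = 8.4, Q = 3171.280.
dQ/dP = −24P = -201.600.
ε = (dQ/dP)(P/Q) = (-201.600)(8.4/3171.280).

-0.534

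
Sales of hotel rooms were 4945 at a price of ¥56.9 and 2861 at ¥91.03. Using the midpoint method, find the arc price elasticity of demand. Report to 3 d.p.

ΔQ = 2861 − 4945 = -2084; ΔP = 91.03 − 56.9 = 34.13.
Midpoints: P̄ = 73.97, Q̄ = 3903.0.
ε = (ΔQ/ΔP)(P̄/Q̄) = (-2084/34.13)(73.97/3903.0).

-1.157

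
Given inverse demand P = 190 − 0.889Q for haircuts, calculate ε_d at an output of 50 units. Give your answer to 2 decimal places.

At Q = 50, P = 190 − 0.889(50) = 145.55.
dP/dQ = −0.889, so dQ/dP = 1/(−0.889) = -1.125.
ε = (dQ/dP)(P/Q) = (-1.125)(145.55/50).

-3.27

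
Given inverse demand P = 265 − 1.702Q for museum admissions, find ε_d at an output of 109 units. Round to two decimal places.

-0.43

At Q = 109, P = 265 − 1.702(109) = 79.48.
dP/dQ = −1.702, so dQ/dP = 1/(−1.702) = -0.588.
ε = (dQ/dP)(P/Q) = (-0.588)(79.48/109).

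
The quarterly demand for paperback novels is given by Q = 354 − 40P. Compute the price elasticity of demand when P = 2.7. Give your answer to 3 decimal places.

At P = 2.7, Q = 246.
dQ/dP = −40.
ε = (dQ/dP)(P/Q) = (-40)(2.7/246).

-0.439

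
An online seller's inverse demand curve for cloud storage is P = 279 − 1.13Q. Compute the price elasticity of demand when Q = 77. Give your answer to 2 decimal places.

-2.21

At Q = 77, P = 279 − 1.13(77) = 191.99.
dP/dQ = −1.13, so dQ/dP = 1/(−1.13) = -0.885.
ε = (dQ/dP)(P/Q) = (-0.885)(191.99/77).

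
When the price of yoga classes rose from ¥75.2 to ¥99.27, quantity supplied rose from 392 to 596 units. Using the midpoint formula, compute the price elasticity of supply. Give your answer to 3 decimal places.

ΔQ = 596 − 392 = 204; ΔP = 99.27 − 75.2 = 24.07.
Midpoints: P̄ = 87.23, Q̄ = 494.0.
ε_s = (ΔQ/ΔP)(P̄/Q̄) = (204/24.07)(87.23/494.0).

1.497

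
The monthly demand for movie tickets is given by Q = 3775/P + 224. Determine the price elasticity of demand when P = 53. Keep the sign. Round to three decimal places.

-0.241

At P = 53, Q = 295.226.
dQ/dP = −3775/P² = -1.344.
ε = (dQ/dP)(P/Q) = (-1.344)(53/295.226).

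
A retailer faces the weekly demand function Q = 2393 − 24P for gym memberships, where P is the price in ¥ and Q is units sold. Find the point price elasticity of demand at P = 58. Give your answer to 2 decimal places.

-1.39

At P = 58, Q = 1001.
dQ/dP = −24.
ε = (dQ/dP)(P/Q) = (-24)(58/1001).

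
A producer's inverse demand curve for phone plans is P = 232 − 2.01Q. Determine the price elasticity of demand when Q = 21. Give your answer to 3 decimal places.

At Q = 21, P = 232 − 2.01(21) = 189.79.
dP/dQ = −2.01, so dQ/dP = 1/(−2.01) = -0.498.
ε = (dQ/dP)(P/Q) = (-0.498)(189.79/21).

-4.496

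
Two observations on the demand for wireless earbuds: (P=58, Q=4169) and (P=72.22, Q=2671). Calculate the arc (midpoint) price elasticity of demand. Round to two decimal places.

ΔQ = 2671 − 4169 = -1498; ΔP = 72.22 − 58 = 14.22.
Midpoints: P̄ = 65.11, Q̄ = 3420.0.
ε = (ΔQ/ΔP)(P̄/Q̄) = (-1498/14.22)(65.11/3420.0).

-2.01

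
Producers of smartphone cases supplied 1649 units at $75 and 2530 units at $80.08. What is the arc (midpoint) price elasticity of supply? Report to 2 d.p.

ΔQ = 2530 − 1649 = 881; ΔP = 80.08 − 75 = 5.08.
Midpoints: P̄ = 77.54, Q̄ = 2089.5.
ε_s = (ΔQ/ΔP)(P̄/Q̄) = (881/5.08)(77.54/2089.5).

6.44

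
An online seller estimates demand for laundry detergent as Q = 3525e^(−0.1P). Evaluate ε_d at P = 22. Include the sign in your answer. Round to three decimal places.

At P = 22, Q = 390.581.
dQ/dP = −0.1·3525e^(−0.1P) = −0.1Q = -39.058.
ε = (dQ/dP)(P/Q) = (-39.058)(22/390.581).

-2.200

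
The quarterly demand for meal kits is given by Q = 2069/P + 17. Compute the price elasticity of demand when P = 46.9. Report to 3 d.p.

At P = 46.9, Q = 61.115.
dQ/dP = −2069/P² = -0.941.
ε = (dQ/dP)(P/Q) = (-0.941)(46.9/61.115).

-0.722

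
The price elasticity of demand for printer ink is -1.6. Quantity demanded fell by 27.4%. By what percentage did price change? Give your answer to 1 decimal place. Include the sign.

%ΔP ≈ %ΔQ / ε = (-27.4%)/(-1.6) = 17.12%.

17.1%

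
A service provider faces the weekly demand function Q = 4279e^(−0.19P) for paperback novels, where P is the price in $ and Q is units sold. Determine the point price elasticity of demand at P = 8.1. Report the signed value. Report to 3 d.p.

At P = 8.1, Q = 918.255.
dQ/dP = −0.19·4279e^(−0.19P) = −0.19Q = -174.468.
ε = (dQ/dP)(P/Q) = (-174.468)(8.1/918.255).

-1.539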